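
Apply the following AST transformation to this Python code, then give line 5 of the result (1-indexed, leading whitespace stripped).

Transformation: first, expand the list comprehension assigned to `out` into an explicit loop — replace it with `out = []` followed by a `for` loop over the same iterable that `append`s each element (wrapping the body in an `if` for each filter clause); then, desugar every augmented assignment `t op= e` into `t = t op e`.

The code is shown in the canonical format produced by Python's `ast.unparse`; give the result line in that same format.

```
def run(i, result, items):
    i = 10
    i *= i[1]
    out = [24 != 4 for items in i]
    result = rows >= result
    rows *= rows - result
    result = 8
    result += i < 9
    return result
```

for items in i:

Transformed code:
def run(i, result, items):
    i = 10
    i = i * i[1]
    out = []
    for items in i:
        out.append(24 != 4)
    result = rows >= result
    rows = rows * (rows - result)
    result = 8
    result = result + (i < 9)
    return result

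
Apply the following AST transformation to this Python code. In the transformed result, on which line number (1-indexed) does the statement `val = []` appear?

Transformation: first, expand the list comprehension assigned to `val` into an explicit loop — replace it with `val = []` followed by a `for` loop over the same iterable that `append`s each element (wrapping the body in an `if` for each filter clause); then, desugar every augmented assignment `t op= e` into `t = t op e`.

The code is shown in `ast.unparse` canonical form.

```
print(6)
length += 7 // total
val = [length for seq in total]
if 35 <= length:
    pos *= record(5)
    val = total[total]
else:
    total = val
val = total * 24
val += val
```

3

Transformed code:
print(6)
length = length + 7 // total
val = []
for seq in total:
    val.append(length)
if 35 <= length:
    pos = pos * record(5)
    val = total[total]
else:
    total = val
val = total * 24
val = val + val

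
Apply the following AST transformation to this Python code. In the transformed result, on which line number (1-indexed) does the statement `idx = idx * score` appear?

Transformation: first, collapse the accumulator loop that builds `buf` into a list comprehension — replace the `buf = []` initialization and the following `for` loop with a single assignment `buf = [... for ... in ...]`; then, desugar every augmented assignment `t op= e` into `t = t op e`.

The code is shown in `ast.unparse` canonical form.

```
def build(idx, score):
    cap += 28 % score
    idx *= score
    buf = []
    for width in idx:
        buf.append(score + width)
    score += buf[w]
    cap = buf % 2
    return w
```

3

Transformed code:
def build(idx, score):
    cap = cap + 28 % score
    idx = idx * score
    buf = [score + width for width in idx]
    score = score + buf[w]
    cap = buf % 2
    return w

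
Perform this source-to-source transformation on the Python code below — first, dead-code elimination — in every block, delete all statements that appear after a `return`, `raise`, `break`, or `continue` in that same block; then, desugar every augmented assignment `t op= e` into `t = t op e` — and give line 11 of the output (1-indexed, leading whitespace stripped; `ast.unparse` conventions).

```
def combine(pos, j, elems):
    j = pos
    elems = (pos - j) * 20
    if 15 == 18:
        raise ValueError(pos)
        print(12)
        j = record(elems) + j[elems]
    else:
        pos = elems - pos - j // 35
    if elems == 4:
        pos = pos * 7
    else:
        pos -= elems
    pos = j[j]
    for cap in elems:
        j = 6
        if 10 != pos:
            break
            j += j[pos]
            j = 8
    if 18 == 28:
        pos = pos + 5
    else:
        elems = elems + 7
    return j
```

Transformed code:
def combine(pos, j, elems):
    j = pos
    elems = (pos - j) * 20
    if 15 == 18:
        raise ValueError(pos)
    else:
        pos = elems - pos - j // 35
    if elems == 4:
        pos = pos * 7
    else:
        pos = pos - elems
    pos = j[j]
    for cap in elems:
        j = 6
        if 10 != pos:
            break
    if 18 == 28:
        pos = pos + 5
    else:
        elems = elems + 7
    return j

pos = pos - elems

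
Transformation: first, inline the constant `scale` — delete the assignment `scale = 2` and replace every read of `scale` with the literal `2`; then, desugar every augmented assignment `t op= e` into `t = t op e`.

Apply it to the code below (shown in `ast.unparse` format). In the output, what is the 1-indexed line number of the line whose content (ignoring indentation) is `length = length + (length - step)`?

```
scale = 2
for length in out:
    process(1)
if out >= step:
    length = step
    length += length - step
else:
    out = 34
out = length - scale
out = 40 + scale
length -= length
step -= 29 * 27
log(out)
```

5

Transformed code:
for length in out:
    process(1)
if out >= step:
    length = step
    length = length + (length - step)
else:
    out = 34
out = length - 2
out = 40 + 2
length = length - length
step = step - 29 * 27
log(out)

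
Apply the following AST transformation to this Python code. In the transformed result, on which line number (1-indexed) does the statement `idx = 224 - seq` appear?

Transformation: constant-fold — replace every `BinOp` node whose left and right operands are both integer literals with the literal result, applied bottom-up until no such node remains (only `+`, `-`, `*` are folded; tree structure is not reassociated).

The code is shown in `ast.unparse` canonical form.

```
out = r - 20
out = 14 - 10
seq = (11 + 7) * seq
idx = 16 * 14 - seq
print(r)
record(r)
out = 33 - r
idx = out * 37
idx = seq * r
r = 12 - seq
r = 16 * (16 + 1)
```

4

Transformed code:
out = r - 20
out = 4
seq = 18 * seq
idx = 224 - seq
print(r)
record(r)
out = 33 - r
idx = out * 37
idx = seq * r
r = 12 - seq
r = 272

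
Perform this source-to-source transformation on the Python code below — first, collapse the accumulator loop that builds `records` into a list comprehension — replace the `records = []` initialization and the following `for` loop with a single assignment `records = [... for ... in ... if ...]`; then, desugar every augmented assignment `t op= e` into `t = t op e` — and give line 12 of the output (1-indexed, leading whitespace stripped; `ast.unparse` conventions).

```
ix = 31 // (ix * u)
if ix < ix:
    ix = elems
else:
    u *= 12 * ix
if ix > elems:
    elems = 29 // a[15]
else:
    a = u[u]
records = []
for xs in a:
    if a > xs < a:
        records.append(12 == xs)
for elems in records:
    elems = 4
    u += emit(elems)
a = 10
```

Transformed code:
ix = 31 // (ix * u)
if ix < ix:
    ix = elems
else:
    u = u * (12 * ix)
if ix > elems:
    elems = 29 // a[15]
else:
    a = u[u]
records = [12 == xs for xs in a if a > xs < a]
for elems in records:
    elems = 4
    u = u + emit(elems)
a = 10

elems = 4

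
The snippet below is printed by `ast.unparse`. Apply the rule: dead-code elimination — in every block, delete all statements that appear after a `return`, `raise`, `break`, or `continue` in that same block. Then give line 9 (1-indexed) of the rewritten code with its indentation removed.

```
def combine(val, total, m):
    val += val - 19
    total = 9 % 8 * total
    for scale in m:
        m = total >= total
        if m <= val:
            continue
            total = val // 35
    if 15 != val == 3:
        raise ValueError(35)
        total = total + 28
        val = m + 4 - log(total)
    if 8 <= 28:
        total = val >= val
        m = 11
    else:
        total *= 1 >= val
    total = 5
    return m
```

Transformed code:
def combine(val, total, m):
    val += val - 19
    total = 9 % 8 * total
    for scale in m:
        m = total >= total
        if m <= val:
            continue
    if 15 != val == 3:
        raise ValueError(35)
    if 8 <= 28:
        total = val >= val
        m = 11
    else:
        total *= 1 >= val
    total = 5
    return m

raise ValueError(35)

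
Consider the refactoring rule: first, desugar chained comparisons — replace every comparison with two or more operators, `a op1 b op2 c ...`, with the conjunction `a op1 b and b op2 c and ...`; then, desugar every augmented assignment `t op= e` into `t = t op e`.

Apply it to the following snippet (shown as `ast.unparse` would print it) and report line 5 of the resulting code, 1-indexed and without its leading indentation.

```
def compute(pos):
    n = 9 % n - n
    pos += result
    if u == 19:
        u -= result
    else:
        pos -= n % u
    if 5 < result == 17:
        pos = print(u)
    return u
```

u = u - result

Transformed code:
def compute(pos):
    n = 9 % n - n
    pos = pos + result
    if u == 19:
        u = u - result
    else:
        pos = pos - n % u
    if 5 < result and result == 17:
        pos = print(u)
    return u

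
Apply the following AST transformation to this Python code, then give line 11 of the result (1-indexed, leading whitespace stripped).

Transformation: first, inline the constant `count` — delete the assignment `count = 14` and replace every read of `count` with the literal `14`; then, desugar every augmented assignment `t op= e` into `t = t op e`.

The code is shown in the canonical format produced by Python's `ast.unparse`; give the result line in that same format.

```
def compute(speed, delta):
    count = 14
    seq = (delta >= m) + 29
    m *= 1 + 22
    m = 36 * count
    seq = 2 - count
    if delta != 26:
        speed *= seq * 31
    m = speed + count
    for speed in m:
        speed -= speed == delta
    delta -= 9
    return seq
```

Transformed code:
def compute(speed, delta):
    seq = (delta >= m) + 29
    m = m * (1 + 22)
    m = 36 * 14
    seq = 2 - 14
    if delta != 26:
        speed = speed * (seq * 31)
    m = speed + 14
    for speed in m:
        speed = speed - (speed == delta)
    delta = delta - 9
    return seq

delta = delta - 9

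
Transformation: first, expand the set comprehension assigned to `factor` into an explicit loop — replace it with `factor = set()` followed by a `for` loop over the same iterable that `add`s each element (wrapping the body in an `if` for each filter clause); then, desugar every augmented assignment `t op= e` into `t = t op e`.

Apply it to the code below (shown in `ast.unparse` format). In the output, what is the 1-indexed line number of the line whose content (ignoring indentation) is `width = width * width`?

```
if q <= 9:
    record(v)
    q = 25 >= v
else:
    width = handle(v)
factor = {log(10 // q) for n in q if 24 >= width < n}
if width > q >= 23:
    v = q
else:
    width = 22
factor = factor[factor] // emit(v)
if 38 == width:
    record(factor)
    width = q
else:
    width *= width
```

Transformed code:
if q <= 9:
    record(v)
    q = 25 >= v
else:
    width = handle(v)
factor = set()
for n in q:
    if 24 >= width < n:
        factor.add(log(10 // q))
if width > q >= 23:
    v = q
else:
    width = 22
factor = factor[factor] // emit(v)
if 38 == width:
    record(factor)
    width = q
else:
    width = width * width

19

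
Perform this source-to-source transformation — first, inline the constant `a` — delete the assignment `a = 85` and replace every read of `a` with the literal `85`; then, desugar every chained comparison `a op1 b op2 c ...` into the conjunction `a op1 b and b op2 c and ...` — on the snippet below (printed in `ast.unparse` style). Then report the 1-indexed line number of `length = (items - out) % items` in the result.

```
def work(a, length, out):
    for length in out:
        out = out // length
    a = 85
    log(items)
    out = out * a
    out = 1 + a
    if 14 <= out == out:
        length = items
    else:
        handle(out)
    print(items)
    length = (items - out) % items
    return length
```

12

Transformed code:
def work(a, length, out):
    for length in out:
        out = out // length
    log(items)
    out = out * 85
    out = 1 + 85
    if 14 <= out and out == out:
        length = items
    else:
        handle(out)
    print(items)
    length = (items - out) % items
    return length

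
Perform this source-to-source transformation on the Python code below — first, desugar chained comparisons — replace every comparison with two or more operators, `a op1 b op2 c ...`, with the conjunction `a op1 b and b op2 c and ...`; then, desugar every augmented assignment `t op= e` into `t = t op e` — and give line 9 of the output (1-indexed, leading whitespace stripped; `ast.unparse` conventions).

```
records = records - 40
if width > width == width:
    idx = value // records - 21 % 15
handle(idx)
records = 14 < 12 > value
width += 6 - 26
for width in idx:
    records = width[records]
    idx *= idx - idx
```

Transformed code:
records = records - 40
if width > width and width == width:
    idx = value // records - 21 % 15
handle(idx)
records = 14 < 12 and 12 > value
width = width + (6 - 26)
for width in idx:
    records = width[records]
    idx = idx * (idx - idx)

idx = idx * (idx - idx)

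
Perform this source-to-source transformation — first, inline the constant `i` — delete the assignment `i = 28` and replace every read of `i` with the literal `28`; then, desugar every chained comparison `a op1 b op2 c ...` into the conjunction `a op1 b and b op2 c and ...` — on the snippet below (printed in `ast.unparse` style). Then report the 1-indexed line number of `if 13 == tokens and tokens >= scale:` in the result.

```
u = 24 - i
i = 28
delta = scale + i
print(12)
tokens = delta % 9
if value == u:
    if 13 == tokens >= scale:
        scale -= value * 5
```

6

Transformed code:
u = 24 - 28
delta = scale + 28
print(12)
tokens = delta % 9
if value == u:
    if 13 == tokens and tokens >= scale:
        scale -= value * 5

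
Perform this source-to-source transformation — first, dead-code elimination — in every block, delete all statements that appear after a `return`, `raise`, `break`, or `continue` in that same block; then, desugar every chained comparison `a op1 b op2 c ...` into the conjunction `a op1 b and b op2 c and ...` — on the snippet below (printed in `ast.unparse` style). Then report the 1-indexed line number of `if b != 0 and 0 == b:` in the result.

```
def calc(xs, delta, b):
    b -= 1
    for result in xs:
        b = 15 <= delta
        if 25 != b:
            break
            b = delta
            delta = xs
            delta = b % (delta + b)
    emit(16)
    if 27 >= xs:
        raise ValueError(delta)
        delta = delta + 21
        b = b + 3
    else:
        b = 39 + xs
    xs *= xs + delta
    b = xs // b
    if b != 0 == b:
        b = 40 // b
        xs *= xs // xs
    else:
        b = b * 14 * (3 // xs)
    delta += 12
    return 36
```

14

Transformed code:
def calc(xs, delta, b):
    b -= 1
    for result in xs:
        b = 15 <= delta
        if 25 != b:
            break
    emit(16)
    if 27 >= xs:
        raise ValueError(delta)
    else:
        b = 39 + xs
    xs *= xs + delta
    b = xs // b
    if b != 0 and 0 == b:
        b = 40 // b
        xs *= xs // xs
    else:
        b = b * 14 * (3 // xs)
    delta += 12
    return 36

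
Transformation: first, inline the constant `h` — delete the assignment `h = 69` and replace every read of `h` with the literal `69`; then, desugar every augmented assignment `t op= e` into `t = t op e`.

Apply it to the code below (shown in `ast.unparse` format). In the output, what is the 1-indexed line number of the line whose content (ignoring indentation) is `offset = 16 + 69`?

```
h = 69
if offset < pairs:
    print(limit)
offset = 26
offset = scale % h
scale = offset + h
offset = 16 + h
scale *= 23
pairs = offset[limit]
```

6

Transformed code:
if offset < pairs:
    print(limit)
offset = 26
offset = scale % 69
scale = offset + 69
offset = 16 + 69
scale = scale * 23
pairs = offset[limit]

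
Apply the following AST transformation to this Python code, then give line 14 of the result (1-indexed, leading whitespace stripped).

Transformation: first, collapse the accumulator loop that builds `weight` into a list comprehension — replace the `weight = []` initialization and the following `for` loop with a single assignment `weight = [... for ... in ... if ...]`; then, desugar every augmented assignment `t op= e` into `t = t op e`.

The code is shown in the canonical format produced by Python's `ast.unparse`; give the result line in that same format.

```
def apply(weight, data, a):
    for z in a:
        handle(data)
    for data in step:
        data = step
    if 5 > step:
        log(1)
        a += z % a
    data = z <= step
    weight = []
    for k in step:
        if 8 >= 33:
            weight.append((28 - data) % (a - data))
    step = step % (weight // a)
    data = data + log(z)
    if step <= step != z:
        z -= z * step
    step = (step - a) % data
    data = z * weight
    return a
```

z = z - z * step

Transformed code:
def apply(weight, data, a):
    for z in a:
        handle(data)
    for data in step:
        data = step
    if 5 > step:
        log(1)
        a = a + z % a
    data = z <= step
    weight = [(28 - data) % (a - data) for k in step if 8 >= 33]
    step = step % (weight // a)
    data = data + log(z)
    if step <= step != z:
        z = z - z * step
    step = (step - a) % data
    data = z * weight
    return a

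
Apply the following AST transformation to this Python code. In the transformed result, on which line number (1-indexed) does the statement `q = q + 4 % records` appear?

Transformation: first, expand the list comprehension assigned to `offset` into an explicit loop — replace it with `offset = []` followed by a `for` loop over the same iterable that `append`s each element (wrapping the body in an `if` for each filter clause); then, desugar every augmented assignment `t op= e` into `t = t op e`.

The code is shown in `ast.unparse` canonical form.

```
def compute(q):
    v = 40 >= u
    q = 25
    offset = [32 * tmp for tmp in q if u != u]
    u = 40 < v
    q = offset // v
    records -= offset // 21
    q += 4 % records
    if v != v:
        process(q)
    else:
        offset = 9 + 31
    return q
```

11

Transformed code:
def compute(q):
    v = 40 >= u
    q = 25
    offset = []
    for tmp in q:
        if u != u:
            offset.append(32 * tmp)
    u = 40 < v
    q = offset // v
    records = records - offset // 21
    q = q + 4 % records
    if v != v:
        process(q)
    else:
        offset = 9 + 31
    return q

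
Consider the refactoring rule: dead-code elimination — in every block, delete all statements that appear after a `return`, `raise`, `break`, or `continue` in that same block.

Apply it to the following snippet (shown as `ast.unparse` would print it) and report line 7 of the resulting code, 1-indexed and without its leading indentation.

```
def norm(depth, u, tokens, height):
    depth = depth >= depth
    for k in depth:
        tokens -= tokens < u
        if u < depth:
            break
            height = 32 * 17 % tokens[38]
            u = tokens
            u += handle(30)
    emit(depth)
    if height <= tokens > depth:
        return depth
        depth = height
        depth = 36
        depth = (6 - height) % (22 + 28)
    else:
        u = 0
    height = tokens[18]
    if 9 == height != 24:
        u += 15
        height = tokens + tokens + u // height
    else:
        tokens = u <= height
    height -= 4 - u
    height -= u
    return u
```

emit(depth)

Transformed code:
def norm(depth, u, tokens, height):
    depth = depth >= depth
    for k in depth:
        tokens -= tokens < u
        if u < depth:
            break
    emit(depth)
    if height <= tokens > depth:
        return depth
    else:
        u = 0
    height = tokens[18]
    if 9 == height != 24:
        u += 15
        height = tokens + tokens + u // height
    else:
        tokens = u <= height
    height -= 4 - u
    height -= u
    return u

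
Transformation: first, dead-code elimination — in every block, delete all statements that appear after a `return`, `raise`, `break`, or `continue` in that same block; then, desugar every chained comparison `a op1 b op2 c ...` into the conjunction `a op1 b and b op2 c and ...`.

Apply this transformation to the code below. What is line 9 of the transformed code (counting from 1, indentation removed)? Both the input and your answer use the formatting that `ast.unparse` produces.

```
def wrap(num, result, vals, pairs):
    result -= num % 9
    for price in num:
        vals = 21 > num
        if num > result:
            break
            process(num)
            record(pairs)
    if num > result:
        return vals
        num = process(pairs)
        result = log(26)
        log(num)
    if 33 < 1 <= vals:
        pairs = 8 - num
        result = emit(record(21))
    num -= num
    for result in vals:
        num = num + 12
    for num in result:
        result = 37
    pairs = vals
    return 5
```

Transformed code:
def wrap(num, result, vals, pairs):
    result -= num % 9
    for price in num:
        vals = 21 > num
        if num > result:
            break
    if num > result:
        return vals
    if 33 < 1 and 1 <= vals:
        pairs = 8 - num
        result = emit(record(21))
    num -= num
    for result in vals:
        num = num + 12
    for num in result:
        result = 37
    pairs = vals
    return 5

if 33 < 1 and 1 <= vals:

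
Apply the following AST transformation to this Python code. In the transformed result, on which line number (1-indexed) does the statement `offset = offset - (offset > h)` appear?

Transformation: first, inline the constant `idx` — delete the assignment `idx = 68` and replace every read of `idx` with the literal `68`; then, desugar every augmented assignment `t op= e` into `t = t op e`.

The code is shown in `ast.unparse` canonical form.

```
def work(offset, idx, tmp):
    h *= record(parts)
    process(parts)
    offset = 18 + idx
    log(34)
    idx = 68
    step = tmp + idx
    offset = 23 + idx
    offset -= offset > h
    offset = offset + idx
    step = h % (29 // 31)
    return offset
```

8

Transformed code:
def work(offset, idx, tmp):
    h = h * record(parts)
    process(parts)
    offset = 18 + 68
    log(34)
    step = tmp + 68
    offset = 23 + 68
    offset = offset - (offset > h)
    offset = offset + 68
    step = h % (29 // 31)
    return offset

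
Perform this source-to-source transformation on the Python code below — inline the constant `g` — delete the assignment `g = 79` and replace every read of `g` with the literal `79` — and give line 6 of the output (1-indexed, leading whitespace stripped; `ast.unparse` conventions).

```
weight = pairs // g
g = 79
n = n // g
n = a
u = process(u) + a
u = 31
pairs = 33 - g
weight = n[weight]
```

Transformed code:
weight = pairs // 79
n = n // 79
n = a
u = process(u) + a
u = 31
pairs = 33 - 79
weight = n[weight]

pairs = 33 - 79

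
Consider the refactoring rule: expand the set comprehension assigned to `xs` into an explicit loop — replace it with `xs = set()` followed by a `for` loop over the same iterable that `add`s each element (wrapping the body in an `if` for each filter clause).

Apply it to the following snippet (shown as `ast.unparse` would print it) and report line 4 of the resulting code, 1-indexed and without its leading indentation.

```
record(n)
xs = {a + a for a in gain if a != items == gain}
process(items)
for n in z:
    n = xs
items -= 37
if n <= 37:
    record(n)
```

Transformed code:
record(n)
xs = set()
for a in gain:
    if a != items == gain:
        xs.add(a + a)
process(items)
for n in z:
    n = xs
items -= 37
if n <= 37:
    record(n)

if a != items == gain:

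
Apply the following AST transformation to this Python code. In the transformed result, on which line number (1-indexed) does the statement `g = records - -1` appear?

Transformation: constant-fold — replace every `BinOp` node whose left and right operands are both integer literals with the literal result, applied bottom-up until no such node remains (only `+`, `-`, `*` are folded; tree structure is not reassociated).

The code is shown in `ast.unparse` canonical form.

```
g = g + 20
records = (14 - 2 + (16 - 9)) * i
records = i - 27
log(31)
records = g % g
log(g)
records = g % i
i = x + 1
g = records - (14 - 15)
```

9

Transformed code:
g = g + 20
records = 19 * i
records = i - 27
log(31)
records = g % g
log(g)
records = g % i
i = x + 1
g = records - -1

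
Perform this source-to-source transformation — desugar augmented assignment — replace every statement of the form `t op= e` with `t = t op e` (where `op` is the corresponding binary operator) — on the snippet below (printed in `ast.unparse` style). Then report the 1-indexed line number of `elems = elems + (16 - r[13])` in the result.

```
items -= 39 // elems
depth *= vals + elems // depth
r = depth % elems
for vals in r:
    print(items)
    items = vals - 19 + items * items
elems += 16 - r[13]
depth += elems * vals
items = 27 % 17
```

7

Transformed code:
items = items - 39 // elems
depth = depth * (vals + elems // depth)
r = depth % elems
for vals in r:
    print(items)
    items = vals - 19 + items * items
elems = elems + (16 - r[13])
depth = depth + elems * vals
items = 27 % 17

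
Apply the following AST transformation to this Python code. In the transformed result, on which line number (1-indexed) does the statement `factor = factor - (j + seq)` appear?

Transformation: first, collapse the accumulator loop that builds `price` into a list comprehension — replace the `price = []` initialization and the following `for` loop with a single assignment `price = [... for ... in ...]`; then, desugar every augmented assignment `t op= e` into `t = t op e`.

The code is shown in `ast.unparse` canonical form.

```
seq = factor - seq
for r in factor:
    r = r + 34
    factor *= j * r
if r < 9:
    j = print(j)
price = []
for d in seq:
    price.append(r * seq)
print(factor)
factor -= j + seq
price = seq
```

9

Transformed code:
seq = factor - seq
for r in factor:
    r = r + 34
    factor = factor * (j * r)
if r < 9:
    j = print(j)
price = [r * seq for d in seq]
print(factor)
factor = factor - (j + seq)
price = seq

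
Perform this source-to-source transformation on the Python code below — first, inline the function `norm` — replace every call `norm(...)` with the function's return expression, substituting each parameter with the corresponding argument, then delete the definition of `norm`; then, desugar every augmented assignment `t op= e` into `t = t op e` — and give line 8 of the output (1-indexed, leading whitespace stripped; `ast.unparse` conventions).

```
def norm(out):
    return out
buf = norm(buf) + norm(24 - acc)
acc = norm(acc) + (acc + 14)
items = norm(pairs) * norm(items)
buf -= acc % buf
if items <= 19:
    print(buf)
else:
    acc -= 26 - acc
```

acc = acc - (26 - acc)

Transformed code:
buf = buf + (24 - acc)
acc = acc + (acc + 14)
items = pairs * items
buf = buf - acc % buf
if items <= 19:
    print(buf)
else:
    acc = acc - (26 - acc)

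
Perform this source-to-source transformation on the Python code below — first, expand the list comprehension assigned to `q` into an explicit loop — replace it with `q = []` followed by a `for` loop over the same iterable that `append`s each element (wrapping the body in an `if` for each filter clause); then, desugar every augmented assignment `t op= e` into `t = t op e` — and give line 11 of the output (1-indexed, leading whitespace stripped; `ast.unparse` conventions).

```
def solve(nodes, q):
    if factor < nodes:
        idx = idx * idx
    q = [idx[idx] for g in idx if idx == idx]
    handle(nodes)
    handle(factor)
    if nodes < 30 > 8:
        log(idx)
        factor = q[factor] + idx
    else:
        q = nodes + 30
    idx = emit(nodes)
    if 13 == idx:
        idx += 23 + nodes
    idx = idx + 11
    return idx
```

log(idx)

Transformed code:
def solve(nodes, q):
    if factor < nodes:
        idx = idx * idx
    q = []
    for g in idx:
        if idx == idx:
            q.append(idx[idx])
    handle(nodes)
    handle(factor)
    if nodes < 30 > 8:
        log(idx)
        factor = q[factor] + idx
    else:
        q = nodes + 30
    idx = emit(nodes)
    if 13 == idx:
        idx = idx + (23 + nodes)
    idx = idx + 11
    return idx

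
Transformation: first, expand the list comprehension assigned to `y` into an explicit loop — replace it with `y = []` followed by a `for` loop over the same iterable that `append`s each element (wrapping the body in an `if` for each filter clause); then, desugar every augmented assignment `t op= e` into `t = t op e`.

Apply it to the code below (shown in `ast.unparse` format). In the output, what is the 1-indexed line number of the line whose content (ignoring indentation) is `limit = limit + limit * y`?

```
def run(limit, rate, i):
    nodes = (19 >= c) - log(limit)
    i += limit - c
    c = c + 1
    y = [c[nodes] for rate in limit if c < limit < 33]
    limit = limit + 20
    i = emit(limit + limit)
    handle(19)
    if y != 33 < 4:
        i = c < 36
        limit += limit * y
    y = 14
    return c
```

Transformed code:
def run(limit, rate, i):
    nodes = (19 >= c) - log(limit)
    i = i + (limit - c)
    c = c + 1
    y = []
    for rate in limit:
        if c < limit < 33:
            y.append(c[nodes])
    limit = limit + 20
    i = emit(limit + limit)
    handle(19)
    if y != 33 < 4:
        i = c < 36
        limit = limit + limit * y
    y = 14
    return c

14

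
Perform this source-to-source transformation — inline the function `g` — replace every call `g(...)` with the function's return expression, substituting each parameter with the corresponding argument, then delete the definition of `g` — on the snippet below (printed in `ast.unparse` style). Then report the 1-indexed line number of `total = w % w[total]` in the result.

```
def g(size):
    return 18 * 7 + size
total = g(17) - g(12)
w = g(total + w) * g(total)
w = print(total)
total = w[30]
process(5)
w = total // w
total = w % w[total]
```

7

Transformed code:
total = 18 * 7 + 17 - (18 * 7 + 12)
w = (18 * 7 + (total + w)) * (18 * 7 + total)
w = print(total)
total = w[30]
process(5)
w = total // w
total = w % w[total]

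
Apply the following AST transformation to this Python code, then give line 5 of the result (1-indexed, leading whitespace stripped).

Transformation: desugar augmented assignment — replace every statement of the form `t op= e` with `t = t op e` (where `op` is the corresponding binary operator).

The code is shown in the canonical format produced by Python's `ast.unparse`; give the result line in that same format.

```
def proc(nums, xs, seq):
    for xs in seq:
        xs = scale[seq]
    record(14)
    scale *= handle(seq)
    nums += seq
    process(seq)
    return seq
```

scale = scale * handle(seq)

Transformed code:
def proc(nums, xs, seq):
    for xs in seq:
        xs = scale[seq]
    record(14)
    scale = scale * handle(seq)
    nums = nums + seq
    process(seq)
    return seq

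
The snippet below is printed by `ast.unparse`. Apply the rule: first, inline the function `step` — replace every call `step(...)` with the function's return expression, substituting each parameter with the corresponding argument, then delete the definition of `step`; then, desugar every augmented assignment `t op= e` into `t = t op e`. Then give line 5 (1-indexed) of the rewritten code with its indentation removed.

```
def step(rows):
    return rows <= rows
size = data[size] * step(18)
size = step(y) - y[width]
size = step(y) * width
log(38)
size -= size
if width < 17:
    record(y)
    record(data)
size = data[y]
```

size = size - size

Transformed code:
size = data[size] * (18 <= 18)
size = (y <= y) - y[width]
size = (y <= y) * width
log(38)
size = size - size
if width < 17:
    record(y)
    record(data)
size = data[y]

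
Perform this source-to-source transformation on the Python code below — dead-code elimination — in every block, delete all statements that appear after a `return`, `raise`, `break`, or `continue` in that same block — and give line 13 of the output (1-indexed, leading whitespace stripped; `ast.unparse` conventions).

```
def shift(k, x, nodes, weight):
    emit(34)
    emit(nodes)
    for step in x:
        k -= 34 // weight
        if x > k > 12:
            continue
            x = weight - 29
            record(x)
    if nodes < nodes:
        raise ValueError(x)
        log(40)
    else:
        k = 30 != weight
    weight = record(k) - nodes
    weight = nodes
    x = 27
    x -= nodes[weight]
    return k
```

Transformed code:
def shift(k, x, nodes, weight):
    emit(34)
    emit(nodes)
    for step in x:
        k -= 34 // weight
        if x > k > 12:
            continue
    if nodes < nodes:
        raise ValueError(x)
    else:
        k = 30 != weight
    weight = record(k) - nodes
    weight = nodes
    x = 27
    x -= nodes[weight]
    return k

weight = nodes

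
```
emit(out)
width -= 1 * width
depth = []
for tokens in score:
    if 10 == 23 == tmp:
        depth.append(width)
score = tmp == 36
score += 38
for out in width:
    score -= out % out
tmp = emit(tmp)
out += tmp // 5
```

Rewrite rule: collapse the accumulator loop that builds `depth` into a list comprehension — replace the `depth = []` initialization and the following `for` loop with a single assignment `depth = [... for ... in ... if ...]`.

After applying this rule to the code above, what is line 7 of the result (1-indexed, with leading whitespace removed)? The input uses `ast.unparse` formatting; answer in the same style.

score -= out % out

Transformed code:
emit(out)
width -= 1 * width
depth = [width for tokens in score if 10 == 23 == tmp]
score = tmp == 36
score += 38
for out in width:
    score -= out % out
tmp = emit(tmp)
out += tmp // 5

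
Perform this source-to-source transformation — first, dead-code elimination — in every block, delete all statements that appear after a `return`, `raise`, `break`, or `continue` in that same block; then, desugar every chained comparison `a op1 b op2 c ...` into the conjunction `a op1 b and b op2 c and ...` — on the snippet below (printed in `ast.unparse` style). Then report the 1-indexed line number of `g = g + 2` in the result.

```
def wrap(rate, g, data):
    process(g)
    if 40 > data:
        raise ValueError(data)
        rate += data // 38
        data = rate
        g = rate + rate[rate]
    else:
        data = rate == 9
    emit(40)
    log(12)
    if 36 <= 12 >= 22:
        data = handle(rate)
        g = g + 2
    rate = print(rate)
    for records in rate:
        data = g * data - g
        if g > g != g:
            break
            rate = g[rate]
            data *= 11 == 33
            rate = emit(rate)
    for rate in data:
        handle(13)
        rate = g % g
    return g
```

Transformed code:
def wrap(rate, g, data):
    process(g)
    if 40 > data:
        raise ValueError(data)
    else:
        data = rate == 9
    emit(40)
    log(12)
    if 36 <= 12 and 12 >= 22:
        data = handle(rate)
        g = g + 2
    rate = print(rate)
    for records in rate:
        data = g * data - g
        if g > g and g != g:
            break
    for rate in data:
        handle(13)
        rate = g % g
    return g

11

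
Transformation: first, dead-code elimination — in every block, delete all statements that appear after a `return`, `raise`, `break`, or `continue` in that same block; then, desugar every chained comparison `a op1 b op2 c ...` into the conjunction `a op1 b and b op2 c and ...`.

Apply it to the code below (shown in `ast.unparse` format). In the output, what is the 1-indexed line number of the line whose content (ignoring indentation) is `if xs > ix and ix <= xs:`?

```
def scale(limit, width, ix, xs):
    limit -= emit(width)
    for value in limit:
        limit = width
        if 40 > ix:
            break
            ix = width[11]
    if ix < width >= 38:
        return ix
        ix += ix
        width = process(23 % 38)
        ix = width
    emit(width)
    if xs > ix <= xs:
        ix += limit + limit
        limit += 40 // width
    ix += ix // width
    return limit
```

Transformed code:
def scale(limit, width, ix, xs):
    limit -= emit(width)
    for value in limit:
        limit = width
        if 40 > ix:
            break
    if ix < width and width >= 38:
        return ix
    emit(width)
    if xs > ix and ix <= xs:
        ix += limit + limit
        limit += 40 // width
    ix += ix // width
    return limit

10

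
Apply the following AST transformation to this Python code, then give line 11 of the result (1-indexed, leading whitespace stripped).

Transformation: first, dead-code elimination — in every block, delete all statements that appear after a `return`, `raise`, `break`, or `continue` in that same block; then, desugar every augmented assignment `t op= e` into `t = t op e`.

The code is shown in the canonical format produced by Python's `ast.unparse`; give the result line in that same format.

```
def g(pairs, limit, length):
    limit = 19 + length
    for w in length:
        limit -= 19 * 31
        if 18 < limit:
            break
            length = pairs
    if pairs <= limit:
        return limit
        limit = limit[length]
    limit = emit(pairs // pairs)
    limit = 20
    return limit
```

Transformed code:
def g(pairs, limit, length):
    limit = 19 + length
    for w in length:
        limit = limit - 19 * 31
        if 18 < limit:
            break
    if pairs <= limit:
        return limit
    limit = emit(pairs // pairs)
    limit = 20
    return limit

return limit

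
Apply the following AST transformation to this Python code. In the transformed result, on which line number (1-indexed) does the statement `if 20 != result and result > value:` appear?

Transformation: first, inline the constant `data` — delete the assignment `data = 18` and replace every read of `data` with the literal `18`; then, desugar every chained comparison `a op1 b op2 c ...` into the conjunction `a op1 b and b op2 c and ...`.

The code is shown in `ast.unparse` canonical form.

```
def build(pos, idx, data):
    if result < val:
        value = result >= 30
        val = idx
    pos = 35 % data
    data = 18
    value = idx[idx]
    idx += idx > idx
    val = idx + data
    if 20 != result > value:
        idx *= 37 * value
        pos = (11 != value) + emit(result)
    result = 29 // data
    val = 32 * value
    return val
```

Transformed code:
def build(pos, idx, data):
    if result < val:
        value = result >= 30
        val = idx
    pos = 35 % 18
    value = idx[idx]
    idx += idx > idx
    val = idx + 18
    if 20 != result and result > value:
        idx *= 37 * value
        pos = (11 != value) + emit(result)
    result = 29 // 18
    val = 32 * value
    return val

9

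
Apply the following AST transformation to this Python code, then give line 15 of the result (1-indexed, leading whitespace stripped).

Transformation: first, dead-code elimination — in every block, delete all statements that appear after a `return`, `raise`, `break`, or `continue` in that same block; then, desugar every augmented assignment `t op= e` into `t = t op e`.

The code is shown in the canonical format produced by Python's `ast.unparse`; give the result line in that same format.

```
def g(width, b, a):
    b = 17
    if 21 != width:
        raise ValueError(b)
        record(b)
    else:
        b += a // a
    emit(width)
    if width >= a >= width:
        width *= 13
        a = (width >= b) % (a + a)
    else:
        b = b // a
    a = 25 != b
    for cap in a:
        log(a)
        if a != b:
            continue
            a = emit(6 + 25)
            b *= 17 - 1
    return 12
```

Transformed code:
def g(width, b, a):
    b = 17
    if 21 != width:
        raise ValueError(b)
    else:
        b = b + a // a
    emit(width)
    if width >= a >= width:
        width = width * 13
        a = (width >= b) % (a + a)
    else:
        b = b // a
    a = 25 != b
    for cap in a:
        log(a)
        if a != b:
            continue
    return 12

log(a)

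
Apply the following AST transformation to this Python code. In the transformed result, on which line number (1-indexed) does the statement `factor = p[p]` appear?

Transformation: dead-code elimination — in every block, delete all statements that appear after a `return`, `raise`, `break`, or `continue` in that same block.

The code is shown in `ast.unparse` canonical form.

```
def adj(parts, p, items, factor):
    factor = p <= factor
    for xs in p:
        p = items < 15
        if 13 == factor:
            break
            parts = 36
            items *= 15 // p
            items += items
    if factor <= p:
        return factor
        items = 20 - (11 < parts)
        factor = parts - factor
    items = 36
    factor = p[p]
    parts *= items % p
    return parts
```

10

Transformed code:
def adj(parts, p, items, factor):
    factor = p <= factor
    for xs in p:
        p = items < 15
        if 13 == factor:
            break
    if factor <= p:
        return factor
    items = 36
    factor = p[p]
    parts *= items % p
    return parts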